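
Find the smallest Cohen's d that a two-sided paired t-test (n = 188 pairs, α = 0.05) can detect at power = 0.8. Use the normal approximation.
d ≈ 0.20

Minimum detectable effect (paired t-test, normal approximation):
d = (z_{α/2} + z_β) / √n
d = (1.960 + 0.842) / √188
d = 2.802 / 13.711
d ≈ 0.20

By Cohen's convention (0.2 small / 0.5 medium / 0.8 large): small effect.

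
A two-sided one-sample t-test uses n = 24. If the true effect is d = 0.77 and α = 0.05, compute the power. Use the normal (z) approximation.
Power ≈ 0.97

Power calculation (one-sample t-test, normal approximation):
z_β = d · √n - z_{α/2}
z_β = 0.77 · √24 - 1.960
z_β = 0.77 · 4.899 - 1.960
z_β = 1.812

Power = Φ(z_β) = Φ(1.812) ≈ 0.965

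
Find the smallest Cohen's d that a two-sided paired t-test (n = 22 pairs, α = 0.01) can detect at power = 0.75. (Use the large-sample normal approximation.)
d ≈ 0.69

Minimum detectable effect (paired t-test, normal approximation):
d = (z_{α/2} + z_β) / √n
d = (2.576 + 0.674) / √22
d = 3.250 / 4.690
d ≈ 0.69

By Cohen's convention (0.2 small / 0.5 medium / 0.8 large): medium effect.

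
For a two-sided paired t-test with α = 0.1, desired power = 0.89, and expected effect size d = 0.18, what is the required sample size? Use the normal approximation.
n = 255 pairs

Sample size formula (paired t-test, normal approximation):
n = ((z_{α/2} + z_β) / d)²

z_{α/2} = 1.645 (for α = 0.1, two-sided)
z_β = 1.227 (for power = 0.89)
d = 0.18

n = ((1.645 + 1.227) / 0.18)²
n = (15.956)²
n ≈ 254.59
Round up to the next whole number: n = 255 pairs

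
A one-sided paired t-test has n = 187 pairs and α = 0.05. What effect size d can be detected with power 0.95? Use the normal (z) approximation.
d ≈ 0.24

Minimum detectable effect (paired t-test, normal approximation):
d = (z_α + z_β) / √n
d = (1.645 + 1.645) / √187
d = 3.290 / 13.675
d ≈ 0.24

By Cohen's convention (0.2 small / 0.5 medium / 0.8 large): small effect.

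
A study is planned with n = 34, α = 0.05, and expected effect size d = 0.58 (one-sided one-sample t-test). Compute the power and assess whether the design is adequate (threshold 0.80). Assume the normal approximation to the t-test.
Power ≈ 0.96; the study is adequately powered (power ≥ 0.80)

Power calculation (one-sample t-test, normal approximation):
z_β = d · √n - z_α
z_β = 0.58 · √34 - 1.645
z_β = 0.58 · 5.831 - 1.645
z_β = 1.737

Power = Φ(z_β) = Φ(1.737) ≈ 0.959

Effect size d = 0.58 is medium by Cohen's convention (0.2/0.5/0.8).

Threshold: power ≥ 0.80 is conventionally adequate.
Power ≈ 0.96 → the study is adequately powered (power ≥ 0.80).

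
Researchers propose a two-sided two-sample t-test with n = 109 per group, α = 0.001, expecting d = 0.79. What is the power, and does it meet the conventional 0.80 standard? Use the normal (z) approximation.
Power ≈ 0.99; the study is adequately powered (power ≥ 0.80)

Power calculation (two-sample t-test, normal approximation):
z_β = d · √(n/2) - z_{α/2}
z_β = 0.79 · √(109/2) - 3.291
z_β = 0.79 · 7.382 - 3.291
z_β = 2.542

Power = Φ(z_β) = Φ(2.542) ≈ 0.994

Effect size d = 0.79 is medium by Cohen's convention (0.2/0.5/0.8).

Threshold: power ≥ 0.80 is conventionally adequate.
Power ≈ 0.99 → the study is adequately powered (power ≥ 0.80).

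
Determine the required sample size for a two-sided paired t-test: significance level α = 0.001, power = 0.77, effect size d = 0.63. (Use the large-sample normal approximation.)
n = 41 pairs

Sample size formula (paired t-test, normal approximation):
n = ((z_{α/2} + z_β) / d)²

z_{α/2} = 3.291 (for α = 0.001, two-sided)
z_β = 0.739 (for power = 0.77)
d = 0.63

n = ((3.291 + 0.739) / 0.63)²
n = (6.397)²
n ≈ 40.92
Round up to the next whole number: n = 41 pairs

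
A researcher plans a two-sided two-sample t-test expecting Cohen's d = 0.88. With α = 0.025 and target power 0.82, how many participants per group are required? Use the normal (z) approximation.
n = 26 per group

Sample size formula (two-sample t-test, normal approximation):
n = 2 · ((z_{α/2} + z_β) / d)²

z_{α/2} = 2.241 (for α = 0.025, two-sided)
z_β = 0.915 (for power = 0.82)
d = 0.88

n = 2 · ((2.241 + 0.915) / 0.88)²
n = 2 · (3.586)²
n ≈ 25.72
Round up to the next whole number: n = 26 per group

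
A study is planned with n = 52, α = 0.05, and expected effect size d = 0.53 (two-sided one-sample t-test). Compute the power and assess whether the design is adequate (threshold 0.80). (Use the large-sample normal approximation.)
Power ≈ 0.97; the study is adequately powered (power ≥ 0.80)

Power calculation (one-sample t-test, normal approximation):
z_β = d · √n - z_{α/2}
z_β = 0.53 · √52 - 1.960
z_β = 0.53 · 7.211 - 1.960
z_β = 1.862

Power = Φ(z_β) = Φ(1.862) ≈ 0.969

Effect size d = 0.53 is medium by Cohen's convention (0.2/0.5/0.8).

Threshold: power ≥ 0.80 is conventionally adequate.
Power ≈ 0.97 → the study is adequately powered (power ≥ 0.80).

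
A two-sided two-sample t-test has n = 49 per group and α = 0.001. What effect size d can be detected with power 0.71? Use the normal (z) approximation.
d ≈ 0.78

Minimum detectable effect (two-sample t-test, normal approximation):
d = (z_{α/2} + z_β) / √(n/2)
d = (3.291 + 0.553) / √(49/2)
d = 3.844 / 4.950
d ≈ 0.78

By Cohen's convention (0.2 small / 0.5 medium / 0.8 large): medium effect.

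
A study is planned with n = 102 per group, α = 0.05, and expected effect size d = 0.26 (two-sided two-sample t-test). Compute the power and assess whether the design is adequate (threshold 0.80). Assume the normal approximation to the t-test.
Power ≈ 0.46; the study is underpowered (power < 0.80)

Power calculation (two-sample t-test, normal approximation):
z_β = d · √(n/2) - z_{α/2}
z_β = 0.26 · √(102/2) - 1.960
z_β = 0.26 · 7.141 - 1.960
z_β = -0.103

Power = Φ(z_β) = Φ(-0.103) ≈ 0.459

Effect size d = 0.26 is small by Cohen's convention (0.2/0.5/0.8).

Threshold: power ≥ 0.80 is conventionally adequate.
Power ≈ 0.46 → the study is underpowered (power < 0.80).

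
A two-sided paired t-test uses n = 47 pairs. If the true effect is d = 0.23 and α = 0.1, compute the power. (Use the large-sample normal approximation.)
Power ≈ 0.47

Power calculation (paired t-test, normal approximation):
z_β = d · √n - z_{α/2}
z_β = 0.23 · √47 - 1.645
z_β = 0.23 · 6.856 - 1.645
z_β = -0.068

Power = Φ(z_β) = Φ(-0.068) ≈ 0.473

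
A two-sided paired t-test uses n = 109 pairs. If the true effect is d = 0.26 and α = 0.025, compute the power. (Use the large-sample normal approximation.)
Power ≈ 0.68

Power calculation (paired t-test, normal approximation):
z_β = d · √n - z_{α/2}
z_β = 0.26 · √109 - 2.241
z_β = 0.26 · 10.440 - 2.241
z_β = 0.473

Power = Φ(z_β) = Φ(0.473) ≈ 0.682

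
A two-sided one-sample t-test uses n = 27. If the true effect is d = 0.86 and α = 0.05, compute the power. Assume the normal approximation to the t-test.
Power ≈ 0.99

Power calculation (one-sample t-test, normal approximation):
z_β = d · √n - z_{α/2}
z_β = 0.86 · √27 - 1.960
z_β = 0.86 · 5.196 - 1.960
z_β = 2.509

Power = Φ(z_β) = Φ(2.509) ≈ 0.994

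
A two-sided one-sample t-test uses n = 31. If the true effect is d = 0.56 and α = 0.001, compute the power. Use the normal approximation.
Power ≈ 0.43

Power calculation (one-sample t-test, normal approximation):
z_β = d · √n - z_{α/2}
z_β = 0.56 · √31 - 3.291
z_β = 0.56 · 5.568 - 3.291
z_β = -0.173

Power = Φ(z_β) = Φ(-0.173) ≈ 0.431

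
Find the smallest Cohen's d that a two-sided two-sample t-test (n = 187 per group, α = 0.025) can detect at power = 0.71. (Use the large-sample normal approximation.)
d ≈ 0.29

Minimum detectable effect (two-sample t-test, normal approximation):
d = (z_{α/2} + z_β) / √(n/2)
d = (2.241 + 0.553) / √(187/2)
d = 2.795 / 9.670
d ≈ 0.29

By Cohen's convention (0.2 small / 0.5 medium / 0.8 large): small effect.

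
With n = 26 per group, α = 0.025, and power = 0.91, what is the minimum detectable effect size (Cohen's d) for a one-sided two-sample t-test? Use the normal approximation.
d ≈ 0.92

Minimum detectable effect (two-sample t-test, normal approximation):
d = (z_α + z_β) / √(n/2)
d = (1.960 + 1.341) / √(26/2)
d = 3.301 / 3.606
d ≈ 0.92

By Cohen's convention (0.2 small / 0.5 medium / 0.8 large): large effect.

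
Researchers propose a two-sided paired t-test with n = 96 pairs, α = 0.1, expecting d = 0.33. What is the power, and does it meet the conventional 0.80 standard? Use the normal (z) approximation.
Power ≈ 0.94; the study is adequately powered (power ≥ 0.80)

Power calculation (paired t-test, normal approximation):
z_β = d · √n - z_{α/2}
z_β = 0.33 · √96 - 1.645
z_β = 0.33 · 9.798 - 1.645
z_β = 1.588

Power = Φ(z_β) = Φ(1.588) ≈ 0.944

Effect size d = 0.33 is small by Cohen's convention (0.2/0.5/0.8).

Threshold: power ≥ 0.80 is conventionally adequate.
Power ≈ 0.94 → the study is adequately powered (power ≥ 0.80).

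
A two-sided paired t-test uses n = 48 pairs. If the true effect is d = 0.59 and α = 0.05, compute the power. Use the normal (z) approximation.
Power ≈ 0.98

Power calculation (paired t-test, normal approximation):
z_β = d · √n - z_{α/2}
z_β = 0.59 · √48 - 1.960
z_β = 0.59 · 6.928 - 1.960
z_β = 2.128

Power = Φ(z_β) = Φ(2.128) ≈ 0.983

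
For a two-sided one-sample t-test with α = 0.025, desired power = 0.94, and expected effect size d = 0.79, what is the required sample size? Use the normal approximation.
n = 24

Sample size formula (one-sample t-test, normal approximation):
n = ((z_{α/2} + z_β) / d)²

z_{α/2} = 2.241 (for α = 0.025, two-sided)
z_β = 1.555 (for power = 0.94)
d = 0.79

n = ((2.241 + 1.555) / 0.79)²
n = (4.805)²
n ≈ 23.09
Round up to the next whole number: n = 24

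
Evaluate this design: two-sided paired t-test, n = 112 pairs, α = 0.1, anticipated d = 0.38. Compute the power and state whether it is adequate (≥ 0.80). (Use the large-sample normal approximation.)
Power ≈ 0.99; the study is adequately powered (power ≥ 0.80)

Power calculation (paired t-test, normal approximation):
z_β = d · √n - z_{α/2}
z_β = 0.38 · √112 - 1.645
z_β = 0.38 · 10.583 - 1.645
z_β = 2.377

Power = Φ(z_β) = Φ(2.377) ≈ 0.991

Effect size d = 0.38 is small by Cohen's convention (0.2/0.5/0.8).

Threshold: power ≥ 0.80 is conventionally adequate.
Power ≈ 0.99 → the study is adequately powered (power ≥ 0.80).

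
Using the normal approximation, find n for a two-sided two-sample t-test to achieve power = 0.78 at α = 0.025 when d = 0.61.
n = 49 per group

Sample size formula (two-sample t-test, normal approximation):
n = 2 · ((z_{α/2} + z_β) / d)²

z_{α/2} = 2.241 (for α = 0.025, two-sided)
z_β = 0.772 (for power = 0.78)
d = 0.61

n = 2 · ((2.241 + 0.772) / 0.61)²
n = 2 · (4.939)²
n ≈ 48.79
Round up to the next whole number: n = 49 per group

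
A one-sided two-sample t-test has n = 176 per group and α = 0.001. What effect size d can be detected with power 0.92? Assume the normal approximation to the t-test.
d ≈ 0.48

Minimum detectable effect (two-sample t-test, normal approximation):
d = (z_α + z_β) / √(n/2)
d = (3.090 + 1.405) / √(176/2)
d = 4.495 / 9.381
d ≈ 0.48

By Cohen's convention (0.2 small / 0.5 medium / 0.8 large): small effect.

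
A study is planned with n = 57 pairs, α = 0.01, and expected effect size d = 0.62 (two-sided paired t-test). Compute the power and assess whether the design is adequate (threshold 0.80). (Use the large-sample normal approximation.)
Power ≈ 0.98; the study is adequately powered (power ≥ 0.80)

Power calculation (paired t-test, normal approximation):
z_β = d · √n - z_{α/2}
z_β = 0.62 · √57 - 2.576
z_β = 0.62 · 7.550 - 2.576
z_β = 2.105

Power = Φ(z_β) = Φ(2.105) ≈ 0.982

Effect size d = 0.62 is medium by Cohen's convention (0.2/0.5/0.8).

Threshold: power ≥ 0.80 is conventionally adequate.
Power ≈ 0.98 → the study is adequately powered (power ≥ 0.80).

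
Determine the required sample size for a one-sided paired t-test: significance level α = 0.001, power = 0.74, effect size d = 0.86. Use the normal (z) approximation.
n = 19 pairs

Sample size formula (paired t-test, normal approximation):
n = ((z_α + z_β) / d)²

z_α = 3.090 (for α = 0.001, one-sided)
z_β = 0.643 (for power = 0.74)
d = 0.86

n = ((3.090 + 0.643) / 0.86)²
n = (4.341)²
n ≈ 18.84
Round up to the next whole number: n = 19 pairs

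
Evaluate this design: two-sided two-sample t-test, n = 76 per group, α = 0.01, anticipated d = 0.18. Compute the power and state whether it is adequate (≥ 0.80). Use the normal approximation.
Power ≈ 0.07; the study is underpowered (power < 0.80)

Power calculation (two-sample t-test, normal approximation):
z_β = d · √(n/2) - z_{α/2}
z_β = 0.18 · √(76/2) - 2.576
z_β = 0.18 · 6.164 - 2.576
z_β = -1.466

Power = Φ(z_β) = Φ(-1.466) ≈ 0.071

Effect size d = 0.18 is very small by Cohen's convention (0.2/0.5/0.8).

Threshold: power ≥ 0.80 is conventionally adequate.
Power ≈ 0.07 → the study is underpowered (power < 0.80).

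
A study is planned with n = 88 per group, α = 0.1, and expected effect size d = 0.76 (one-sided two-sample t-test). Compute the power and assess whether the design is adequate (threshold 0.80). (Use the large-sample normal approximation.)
Power ≈ 1.00; the study is adequately powered (power ≥ 0.80)

Power calculation (two-sample t-test, normal approximation):
z_β = d · √(n/2) - z_α
z_β = 0.76 · √(88/2) - 1.282
z_β = 0.76 · 6.633 - 1.282
z_β = 3.760

Power = Φ(z_β) = Φ(3.760) ≈ 1.000

Effect size d = 0.76 is medium by Cohen's convention (0.2/0.5/0.8).

Threshold: power ≥ 0.80 is conventionally adequate.
Power ≈ 1.00 → the study is adequately powered (power ≥ 0.80).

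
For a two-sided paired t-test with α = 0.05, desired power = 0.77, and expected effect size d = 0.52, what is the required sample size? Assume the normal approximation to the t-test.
n = 27 pairs

Sample size formula (paired t-test, normal approximation):
n = ((z_{α/2} + z_β) / d)²

z_{α/2} = 1.960 (for α = 0.05, two-sided)
z_β = 0.739 (for power = 0.77)
d = 0.52

n = ((1.960 + 0.739) / 0.52)²
n = (5.190)²
n ≈ 26.94
Round up to the next whole number: n = 27 pairs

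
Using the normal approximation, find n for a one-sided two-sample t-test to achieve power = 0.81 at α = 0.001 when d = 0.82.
n = 47 per group

Sample size formula (two-sample t-test, normal approximation):
n = 2 · ((z_α + z_β) / d)²

z_α = 3.090 (for α = 0.001, one-sided)
z_β = 0.878 (for power = 0.81)
d = 0.82

n = 2 · ((3.090 + 0.878) / 0.82)²
n = 2 · (4.839)²
n ≈ 46.83
Round up to the next whole number: n = 47 per group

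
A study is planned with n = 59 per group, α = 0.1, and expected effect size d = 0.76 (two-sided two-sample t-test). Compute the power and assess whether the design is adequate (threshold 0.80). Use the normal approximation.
Power ≈ 0.99; the study is adequately powered (power ≥ 0.80)

Power calculation (two-sample t-test, normal approximation):
z_β = d · √(n/2) - z_{α/2}
z_β = 0.76 · √(59/2) - 1.645
z_β = 0.76 · 5.431 - 1.645
z_β = 2.483

Power = Φ(z_β) = Φ(2.483) ≈ 0.993

Effect size d = 0.76 is medium by Cohen's convention (0.2/0.5/0.8).

Threshold: power ≥ 0.80 is conventionally adequate.
Power ≈ 0.99 → the study is adequately powered (power ≥ 0.80).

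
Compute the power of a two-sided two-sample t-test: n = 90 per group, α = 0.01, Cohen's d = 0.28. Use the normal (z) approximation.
Power ≈ 0.24

Power calculation (two-sample t-test, normal approximation):
z_β = d · √(n/2) - z_{α/2}
z_β = 0.28 · √(90/2) - 2.576
z_β = 0.28 · 6.708 - 2.576
z_β = -0.698

Power = Φ(z_β) = Φ(-0.698) ≈ 0.243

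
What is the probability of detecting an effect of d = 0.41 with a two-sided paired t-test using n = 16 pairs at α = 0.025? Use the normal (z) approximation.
Power ≈ 0.27

Power calculation (paired t-test, normal approximation):
z_β = d · √n - z_{α/2}
z_β = 0.41 · √16 - 2.241
z_β = 0.41 · 4.000 - 2.241
z_β = -0.601

Power = Φ(z_β) = Φ(-0.601) ≈ 0.274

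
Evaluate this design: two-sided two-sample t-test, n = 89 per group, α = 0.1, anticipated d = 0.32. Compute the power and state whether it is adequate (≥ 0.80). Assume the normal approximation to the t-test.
Power ≈ 0.69; the study is underpowered (power < 0.80)

Power calculation (two-sample t-test, normal approximation):
z_β = d · √(n/2) - z_{α/2}
z_β = 0.32 · √(89/2) - 1.645
z_β = 0.32 · 6.671 - 1.645
z_β = 0.490

Power = Φ(z_β) = Φ(0.490) ≈ 0.688

Effect size d = 0.32 is small by Cohen's convention (0.2/0.5/0.8).

Threshold: power ≥ 0.80 is conventionally adequate.
Power ≈ 0.69 → the study is underpowered (power < 0.80).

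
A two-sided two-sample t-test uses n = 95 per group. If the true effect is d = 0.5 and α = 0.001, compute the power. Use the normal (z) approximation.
Power ≈ 0.56

Power calculation (two-sample t-test, normal approximation):
z_β = d · √(n/2) - z_{α/2}
z_β = 0.5 · √(95/2) - 3.291
z_β = 0.5 · 6.892 - 3.291
z_β = 0.155

Power = Φ(z_β) = Φ(0.155) ≈ 0.562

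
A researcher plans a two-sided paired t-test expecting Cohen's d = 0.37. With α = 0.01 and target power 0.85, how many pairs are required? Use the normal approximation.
n = 96 pairs

Sample size formula (paired t-test, normal approximation):
n = ((z_{α/2} + z_β) / d)²

z_{α/2} = 2.576 (for α = 0.01, two-sided)
z_β = 1.036 (for power = 0.85)
d = 0.37

n = ((2.576 + 1.036) / 0.37)²
n = (9.762)²
n ≈ 95.30
Round up to the next whole number: n = 96 pairs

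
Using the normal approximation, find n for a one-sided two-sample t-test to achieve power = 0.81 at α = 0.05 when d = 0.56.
n = 41 per group

Sample size formula (two-sample t-test, normal approximation):
n = 2 · ((z_α + z_β) / d)²

z_α = 1.645 (for α = 0.05, one-sided)
z_β = 0.878 (for power = 0.81)
d = 0.56

n = 2 · ((1.645 + 0.878) / 0.56)²
n = 2 · (4.505)²
n ≈ 40.59
Round up to the next whole number: n = 41 per group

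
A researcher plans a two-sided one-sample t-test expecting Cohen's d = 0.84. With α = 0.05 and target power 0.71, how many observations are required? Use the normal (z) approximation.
n = 9

Sample size formula (one-sample t-test, normal approximation):
n = ((z_{α/2} + z_β) / d)²

z_{α/2} = 1.960 (for α = 0.05, two-sided)
z_β = 0.553 (for power = 0.71)
d = 0.84

n = ((1.960 + 0.553) / 0.84)²
n = (2.992)²
n ≈ 8.95
Round up to the next whole number: n = 9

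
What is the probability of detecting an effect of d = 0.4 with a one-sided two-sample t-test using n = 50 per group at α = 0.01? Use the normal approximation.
Power ≈ 0.37

Power calculation (two-sample t-test, normal approximation):
z_β = d · √(n/2) - z_α
z_β = 0.4 · √(50/2) - 2.326
z_β = 0.4 · 5.000 - 2.326
z_β = -0.326

Power = Φ(z_β) = Φ(-0.326) ≈ 0.372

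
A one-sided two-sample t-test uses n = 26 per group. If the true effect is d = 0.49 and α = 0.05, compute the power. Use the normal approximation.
Power ≈ 0.55

Power calculation (two-sample t-test, normal approximation):
z_β = d · √(n/2) - z_α
z_β = 0.49 · √(26/2) - 1.645
z_β = 0.49 · 3.606 - 1.645
z_β = 0.122

Power = Φ(z_β) = Φ(0.122) ≈ 0.548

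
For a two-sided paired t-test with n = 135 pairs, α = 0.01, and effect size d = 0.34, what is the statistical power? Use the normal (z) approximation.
Power ≈ 0.92

Power calculation (paired t-test, normal approximation):
z_β = d · √n - z_{α/2}
z_β = 0.34 · √135 - 2.576
z_β = 0.34 · 11.619 - 2.576
z_β = 1.375

Power = Φ(z_β) = Φ(1.375) ≈ 0.915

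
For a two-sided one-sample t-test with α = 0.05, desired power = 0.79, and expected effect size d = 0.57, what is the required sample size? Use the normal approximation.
n = 24

Sample size formula (one-sample t-test, normal approximation):
n = ((z_{α/2} + z_β) / d)²

z_{α/2} = 1.960 (for α = 0.05, two-sided)
z_β = 0.806 (for power = 0.79)
d = 0.57

n = ((1.960 + 0.806) / 0.57)²
n = (4.853)²
n ≈ 23.55
Round up to the next whole number: n = 24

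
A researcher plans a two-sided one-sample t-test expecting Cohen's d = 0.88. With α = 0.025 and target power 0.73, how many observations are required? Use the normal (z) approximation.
n = 11

Sample size formula (one-sample t-test, normal approximation):
n = ((z_{α/2} + z_β) / d)²

z_{α/2} = 2.241 (for α = 0.025, two-sided)
z_β = 0.613 (for power = 0.73)
d = 0.88

n = ((2.241 + 0.613) / 0.88)²
n = (3.243)²
n ≈ 10.52
Round up to the next whole number: n = 11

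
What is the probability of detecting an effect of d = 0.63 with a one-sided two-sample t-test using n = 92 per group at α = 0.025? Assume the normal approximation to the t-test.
Power ≈ 0.99

Power calculation (two-sample t-test, normal approximation):
z_β = d · √(n/2) - z_α
z_β = 0.63 · √(92/2) - 1.960
z_β = 0.63 · 6.782 - 1.960
z_β = 2.313

Power = Φ(z_β) = Φ(2.313) ≈ 0.990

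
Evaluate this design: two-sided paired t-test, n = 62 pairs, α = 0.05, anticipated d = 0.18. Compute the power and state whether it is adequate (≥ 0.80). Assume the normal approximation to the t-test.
Power ≈ 0.29; the study is underpowered (power < 0.80)

Power calculation (paired t-test, normal approximation):
z_β = d · √n - z_{α/2}
z_β = 0.18 · √62 - 1.960
z_β = 0.18 · 7.874 - 1.960
z_β = -0.543

Power = Φ(z_β) = Φ(-0.543) ≈ 0.294

Effect size d = 0.18 is very small by Cohen's convention (0.2/0.5/0.8).

Threshold: power ≥ 0.80 is conventionally adequate.
Power ≈ 0.29 → the study is underpowered (power < 0.80).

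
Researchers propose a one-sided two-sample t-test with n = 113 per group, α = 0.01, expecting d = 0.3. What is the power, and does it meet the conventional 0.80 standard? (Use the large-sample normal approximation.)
Power ≈ 0.47; the study is underpowered (power < 0.80)

Power calculation (two-sample t-test, normal approximation):
z_β = d · √(n/2) - z_α
z_β = 0.3 · √(113/2) - 2.326
z_β = 0.3 · 7.517 - 2.326
z_β = -0.071

Power = Φ(z_β) = Φ(-0.071) ≈ 0.472

Effect size d = 0.3 is small by Cohen's convention (0.2/0.5/0.8).

Threshold: power ≥ 0.80 is conventionally adequate.
Power ≈ 0.47 → the study is underpowered (power < 0.80).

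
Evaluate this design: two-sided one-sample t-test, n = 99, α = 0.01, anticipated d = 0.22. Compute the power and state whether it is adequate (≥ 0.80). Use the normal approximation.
Power ≈ 0.35; the study is underpowered (power < 0.80)

Power calculation (one-sample t-test, normal approximation):
z_β = d · √n - z_{α/2}
z_β = 0.22 · √99 - 2.576
z_β = 0.22 · 9.950 - 2.576
z_β = -0.387

Power = Φ(z_β) = Φ(-0.387) ≈ 0.349

Effect size d = 0.22 is small by Cohen's convention (0.2/0.5/0.8).

Threshold: power ≥ 0.80 is conventionally adequate.
Power ≈ 0.35 → the study is underpowered (power < 0.80).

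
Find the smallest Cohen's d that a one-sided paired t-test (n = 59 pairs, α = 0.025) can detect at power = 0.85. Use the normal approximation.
d ≈ 0.39

Minimum detectable effect (paired t-test, normal approximation):
d = (z_α + z_β) / √n
d = (1.960 + 1.036) / √59
d = 2.996 / 7.681
d ≈ 0.39

By Cohen's convention (0.2 small / 0.5 medium / 0.8 large): small effect.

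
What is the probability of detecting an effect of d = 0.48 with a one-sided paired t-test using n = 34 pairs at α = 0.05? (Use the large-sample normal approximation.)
Power ≈ 0.88

Power calculation (paired t-test, normal approximation):
z_β = d · √n - z_α
z_β = 0.48 · √34 - 1.645
z_β = 0.48 · 5.831 - 1.645
z_β = 1.154

Power = Φ(z_β) = Φ(1.154) ≈ 0.876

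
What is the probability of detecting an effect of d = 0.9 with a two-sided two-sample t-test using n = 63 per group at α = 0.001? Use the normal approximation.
Power ≈ 0.96

Power calculation (two-sample t-test, normal approximation):
z_β = d · √(n/2) - z_{α/2}
z_β = 0.9 · √(63/2) - 3.291
z_β = 0.9 · 5.612 - 3.291
z_β = 1.761

Power = Φ(z_β) = Φ(1.761) ≈ 0.961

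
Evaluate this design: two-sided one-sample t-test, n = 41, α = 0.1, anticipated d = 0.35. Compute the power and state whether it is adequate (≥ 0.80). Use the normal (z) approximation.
Power ≈ 0.72; the study is underpowered (power < 0.80)

Power calculation (one-sample t-test, normal approximation):
z_β = d · √n - z_{α/2}
z_β = 0.35 · √41 - 1.645
z_β = 0.35 · 6.403 - 1.645
z_β = 0.596

Power = Φ(z_β) = Φ(0.596) ≈ 0.724

Effect size d = 0.35 is small by Cohen's convention (0.2/0.5/0.8).

Threshold: power ≥ 0.80 is conventionally adequate.
Power ≈ 0.72 → the study is underpowered (power < 0.80).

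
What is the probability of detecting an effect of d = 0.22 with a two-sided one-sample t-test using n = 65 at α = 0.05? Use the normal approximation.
Power ≈ 0.43

Power calculation (one-sample t-test, normal approximation):
z_β = d · √n - z_{α/2}
z_β = 0.22 · √65 - 1.960
z_β = 0.22 · 8.062 - 1.960
z_β = -0.186

Power = Φ(z_β) = Φ(-0.186) ≈ 0.426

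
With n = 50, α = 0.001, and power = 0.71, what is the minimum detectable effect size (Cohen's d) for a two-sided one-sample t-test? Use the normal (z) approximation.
d ≈ 0.54

Minimum detectable effect (one-sample t-test, normal approximation):
d = (z_{α/2} + z_β) / √n
d = (3.291 + 0.553) / √50
d = 3.844 / 7.071
d ≈ 0.54

By Cohen's convention (0.2 small / 0.5 medium / 0.8 large): medium effect.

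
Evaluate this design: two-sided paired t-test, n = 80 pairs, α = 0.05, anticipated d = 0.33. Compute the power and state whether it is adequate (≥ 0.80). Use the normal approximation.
Power ≈ 0.84; the study is adequately powered (power ≥ 0.80)

Power calculation (paired t-test, normal approximation):
z_β = d · √n - z_{α/2}
z_β = 0.33 · √80 - 1.960
z_β = 0.33 · 8.944 - 1.960
z_β = 0.992

Power = Φ(z_β) = Φ(0.992) ≈ 0.839

Effect size d = 0.33 is small by Cohen's convention (0.2/0.5/0.8).

Threshold: power ≥ 0.80 is conventionally adequate.
Power ≈ 0.84 → the study is adequately powered (power ≥ 0.80).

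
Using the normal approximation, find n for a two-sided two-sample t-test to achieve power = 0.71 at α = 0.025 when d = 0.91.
n = 19 per group

Sample size formula (two-sample t-test, normal approximation):
n = 2 · ((z_{α/2} + z_β) / d)²

z_{α/2} = 2.241 (for α = 0.025, two-sided)
z_β = 0.553 (for power = 0.71)
d = 0.91

n = 2 · ((2.241 + 0.553) / 0.91)²
n = 2 · (3.070)²
n ≈ 18.85
Round up to the next whole number: n = 19 per group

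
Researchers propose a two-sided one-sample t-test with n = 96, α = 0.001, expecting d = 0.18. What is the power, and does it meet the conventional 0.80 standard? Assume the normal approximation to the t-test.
Power ≈ 0.06; the study is underpowered (power < 0.80)

Power calculation (one-sample t-test, normal approximation):
z_β = d · √n - z_{α/2}
z_β = 0.18 · √96 - 3.291
z_β = 0.18 · 9.798 - 3.291
z_β = -1.527

Power = Φ(z_β) = Φ(-1.527) ≈ 0.063

Effect size d = 0.18 is very small by Cohen's convention (0.2/0.5/0.8).

Threshold: power ≥ 0.80 is conventionally adequate.
Power ≈ 0.06 → the study is underpowered (power < 0.80).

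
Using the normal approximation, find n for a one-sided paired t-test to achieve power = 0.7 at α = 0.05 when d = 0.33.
n = 44 pairs

Sample size formula (paired t-test, normal approximation):
n = ((z_α + z_β) / d)²

z_α = 1.645 (for α = 0.05, one-sided)
z_β = 0.524 (for power = 0.7)
d = 0.33

n = ((1.645 + 0.524) / 0.33)²
n = (6.573)²
n ≈ 43.20
Round up to the next whole number: n = 44 pairs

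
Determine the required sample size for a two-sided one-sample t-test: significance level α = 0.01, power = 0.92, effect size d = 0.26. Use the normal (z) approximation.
n = 235

Sample size formula (one-sample t-test, normal approximation):
n = ((z_{α/2} + z_β) / d)²

z_{α/2} = 2.576 (for α = 0.01, two-sided)
z_β = 1.405 (for power = 0.92)
d = 0.26

n = ((2.576 + 1.405) / 0.26)²
n = (15.312)²
n ≈ 234.46
Round up to the next whole number: n = 235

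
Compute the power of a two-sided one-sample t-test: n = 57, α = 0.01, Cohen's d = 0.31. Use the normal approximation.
Power ≈ 0.41

Power calculation (one-sample t-test, normal approximation):
z_β = d · √n - z_{α/2}
z_β = 0.31 · √57 - 2.576
z_β = 0.31 · 7.550 - 2.576
z_β = -0.235

Power = Φ(z_β) = Φ(-0.235) ≈ 0.407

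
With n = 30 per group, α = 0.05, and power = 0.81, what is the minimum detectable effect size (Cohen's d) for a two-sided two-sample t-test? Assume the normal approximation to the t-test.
d ≈ 0.73

Minimum detectable effect (two-sample t-test, normal approximation):
d = (z_{α/2} + z_β) / √(n/2)
d = (1.960 + 0.878) / √(30/2)
d = 2.838 / 3.873
d ≈ 0.73

By Cohen's convention (0.2 small / 0.5 medium / 0.8 large): medium effect.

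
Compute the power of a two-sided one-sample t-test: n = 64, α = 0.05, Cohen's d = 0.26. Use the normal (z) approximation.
Power ≈ 0.55

Power calculation (one-sample t-test, normal approximation):
z_β = d · √n - z_{α/2}
z_β = 0.26 · √64 - 1.960
z_β = 0.26 · 8.000 - 1.960
z_β = 0.120

Power = Φ(z_β) = Φ(0.120) ≈ 0.548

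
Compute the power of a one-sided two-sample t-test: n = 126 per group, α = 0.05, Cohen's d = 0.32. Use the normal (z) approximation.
Power ≈ 0.81

Power calculation (two-sample t-test, normal approximation):
z_β = d · √(n/2) - z_α
z_β = 0.32 · √(126/2) - 1.645
z_β = 0.32 · 7.937 - 1.645
z_β = 0.895

Power = Φ(z_β) = Φ(0.895) ≈ 0.815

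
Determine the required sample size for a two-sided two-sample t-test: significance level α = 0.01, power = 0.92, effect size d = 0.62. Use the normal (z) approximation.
n = 83 per group

Sample size formula (two-sample t-test, normal approximation):
n = 2 · ((z_{α/2} + z_β) / d)²

z_{α/2} = 2.576 (for α = 0.01, two-sided)
z_β = 1.405 (for power = 0.92)
d = 0.62

n = 2 · ((2.576 + 1.405) / 0.62)²
n = 2 · (6.421)²
n ≈ 82.46
Round up to the next whole number: n = 83 per group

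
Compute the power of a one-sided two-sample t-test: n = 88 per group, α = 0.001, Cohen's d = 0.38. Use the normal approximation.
Power ≈ 0.28

Power calculation (two-sample t-test, normal approximation):
z_β = d · √(n/2) - z_α
z_β = 0.38 · √(88/2) - 3.090
z_β = 0.38 · 6.633 - 3.090
z_β = -0.570

Power = Φ(z_β) = Φ(-0.570) ≈ 0.284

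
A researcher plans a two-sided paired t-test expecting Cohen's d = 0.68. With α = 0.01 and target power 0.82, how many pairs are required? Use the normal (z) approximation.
n = 27 pairs

Sample size formula (paired t-test, normal approximation):
n = ((z_{α/2} + z_β) / d)²

z_{α/2} = 2.576 (for α = 0.01, two-sided)
z_β = 0.915 (for power = 0.82)
d = 0.68

n = ((2.576 + 0.915) / 0.68)²
n = (5.134)²
n ≈ 26.36
Round up to the next whole number: n = 27 pairs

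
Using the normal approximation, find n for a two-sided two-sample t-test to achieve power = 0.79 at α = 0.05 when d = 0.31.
n = 160 per group

Sample size formula (two-sample t-test, normal approximation):
n = 2 · ((z_{α/2} + z_β) / d)²

z_{α/2} = 1.960 (for α = 0.05, two-sided)
z_β = 0.806 (for power = 0.79)
d = 0.31

n = 2 · ((1.960 + 0.806) / 0.31)²
n = 2 · (8.923)²
n ≈ 159.24
Round up to the next whole number: n = 160 per group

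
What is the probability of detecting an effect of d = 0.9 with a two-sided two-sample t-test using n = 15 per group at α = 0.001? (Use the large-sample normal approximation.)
Power ≈ 0.20

Power calculation (two-sample t-test, normal approximation):
z_β = d · √(n/2) - z_{α/2}
z_β = 0.9 · √(15/2) - 3.291
z_β = 0.9 · 2.739 - 3.291
z_β = -0.826

Power = Φ(z_β) = Φ(-0.826) ≈ 0.204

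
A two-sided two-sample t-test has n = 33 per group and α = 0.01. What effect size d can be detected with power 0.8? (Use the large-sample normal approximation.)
d ≈ 0.84

Minimum detectable effect (two-sample t-test, normal approximation):
d = (z_{α/2} + z_β) / √(n/2)
d = (2.576 + 0.842) / √(33/2)
d = 3.417 / 4.062
d ≈ 0.84

By Cohen's convention (0.2 small / 0.5 medium / 0.8 large): large effect.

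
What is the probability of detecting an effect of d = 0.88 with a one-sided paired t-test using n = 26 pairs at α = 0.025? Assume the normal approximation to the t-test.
Power ≈ 0.99

Power calculation (paired t-test, normal approximation):
z_β = d · √n - z_α
z_β = 0.88 · √26 - 1.960
z_β = 0.88 · 5.099 - 1.960
z_β = 2.527

Power = Φ(z_β) = Φ(2.527) ≈ 0.994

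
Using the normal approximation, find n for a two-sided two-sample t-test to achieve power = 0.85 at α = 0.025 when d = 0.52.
n = 80 per group

Sample size formula (two-sample t-test, normal approximation):
n = 2 · ((z_{α/2} + z_β) / d)²

z_{α/2} = 2.241 (for α = 0.025, two-sided)
z_β = 1.036 (for power = 0.85)
d = 0.52

n = 2 · ((2.241 + 1.036) / 0.52)²
n = 2 · (6.302)²
n ≈ 79.43
Round up to the next whole number: n = 80 per group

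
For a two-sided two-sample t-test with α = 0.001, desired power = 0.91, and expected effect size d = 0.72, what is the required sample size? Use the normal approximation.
n = 83 per group

Sample size formula (two-sample t-test, normal approximation):
n = 2 · ((z_{α/2} + z_β) / d)²

z_{α/2} = 3.291 (for α = 0.001, two-sided)
z_β = 1.341 (for power = 0.91)
d = 0.72

n = 2 · ((3.291 + 1.341) / 0.72)²
n = 2 · (6.433)²
n ≈ 82.77
Round up to the next whole number: n = 83 per group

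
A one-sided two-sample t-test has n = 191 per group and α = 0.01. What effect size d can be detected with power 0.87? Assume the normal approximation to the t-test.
d ≈ 0.35

Minimum detectable effect (two-sample t-test, normal approximation):
d = (z_α + z_β) / √(n/2)
d = (2.326 + 1.126) / √(191/2)
d = 3.453 / 9.772
d ≈ 0.35

By Cohen's convention (0.2 small / 0.5 medium / 0.8 large): small effect.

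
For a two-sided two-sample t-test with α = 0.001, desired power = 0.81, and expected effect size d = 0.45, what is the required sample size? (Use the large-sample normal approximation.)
n = 172 per group

Sample size formula (two-sample t-test, normal approximation):
n = 2 · ((z_{α/2} + z_β) / d)²

z_{α/2} = 3.291 (for α = 0.001, two-sided)
z_β = 0.878 (for power = 0.81)
d = 0.45

n = 2 · ((3.291 + 0.878) / 0.45)²
n = 2 · (9.264)²
n ≈ 171.64
Round up to the next whole number: n = 172 per group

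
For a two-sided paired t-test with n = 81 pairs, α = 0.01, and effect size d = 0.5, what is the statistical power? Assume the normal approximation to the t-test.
Power ≈ 0.97

Power calculation (paired t-test, normal approximation):
z_β = d · √n - z_{α/2}
z_β = 0.5 · √81 - 2.576
z_β = 0.5 · 9.000 - 2.576
z_β = 1.924

Power = Φ(z_β) = Φ(1.924) ≈ 0.973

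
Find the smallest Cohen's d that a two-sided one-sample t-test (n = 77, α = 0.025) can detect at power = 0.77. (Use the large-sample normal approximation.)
d ≈ 0.34

Minimum detectable effect (one-sample t-test, normal approximation):
d = (z_{α/2} + z_β) / √n
d = (2.241 + 0.739) / √77
d = 2.980 / 8.775
d ≈ 0.34

By Cohen's convention (0.2 small / 0.5 medium / 0.8 large): small effect.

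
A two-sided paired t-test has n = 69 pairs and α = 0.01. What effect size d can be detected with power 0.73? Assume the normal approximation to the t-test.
d ≈ 0.38

Minimum detectable effect (paired t-test, normal approximation):
d = (z_{α/2} + z_β) / √n
d = (2.576 + 0.613) / √69
d = 3.189 / 8.307
d ≈ 0.38

By Cohen's convention (0.2 small / 0.5 medium / 0.8 large): small effect.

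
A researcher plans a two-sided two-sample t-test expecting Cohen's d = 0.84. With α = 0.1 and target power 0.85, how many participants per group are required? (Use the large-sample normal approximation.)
n = 21 per group

Sample size formula (two-sample t-test, normal approximation):
n = 2 · ((z_{α/2} + z_β) / d)²

z_{α/2} = 1.645 (for α = 0.1, two-sided)
z_β = 1.036 (for power = 0.85)
d = 0.84

n = 2 · ((1.645 + 1.036) / 0.84)²
n = 2 · (3.192)²
n ≈ 20.38
Round up to the next whole number: n = 21 per group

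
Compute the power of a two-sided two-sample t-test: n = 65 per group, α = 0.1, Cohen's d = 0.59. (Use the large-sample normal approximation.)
Power ≈ 0.96

Power calculation (two-sample t-test, normal approximation):
z_β = d · √(n/2) - z_{α/2}
z_β = 0.59 · √(65/2) - 1.645
z_β = 0.59 · 5.701 - 1.645
z_β = 1.719

Power = Φ(z_β) = Φ(1.719) ≈ 0.957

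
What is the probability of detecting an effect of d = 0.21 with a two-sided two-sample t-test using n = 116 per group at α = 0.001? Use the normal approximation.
Power ≈ 0.05

Power calculation (two-sample t-test, normal approximation):
z_β = d · √(n/2) - z_{α/2}
z_β = 0.21 · √(116/2) - 3.291
z_β = 0.21 · 7.616 - 3.291
z_β = -1.691

Power = Φ(z_β) = Φ(-1.691) ≈ 0.045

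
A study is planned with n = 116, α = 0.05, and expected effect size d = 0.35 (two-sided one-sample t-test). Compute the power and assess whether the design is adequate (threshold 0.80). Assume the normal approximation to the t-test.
Power ≈ 0.96; the study is adequately powered (power ≥ 0.80)

Power calculation (one-sample t-test, normal approximation):
z_β = d · √n - z_{α/2}
z_β = 0.35 · √116 - 1.960
z_β = 0.35 · 10.770 - 1.960
z_β = 1.810

Power = Φ(z_β) = Φ(1.810) ≈ 0.965

Effect size d = 0.35 is small by Cohen's convention (0.2/0.5/0.8).

Threshold: power ≥ 0.80 is conventionally adequate.
Power ≈ 0.96 → the study is adequately powered (power ≥ 0.80).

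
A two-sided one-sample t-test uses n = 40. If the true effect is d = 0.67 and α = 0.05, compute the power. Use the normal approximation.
Power ≈ 0.99

Power calculation (one-sample t-test, normal approximation):
z_β = d · √n - z_{α/2}
z_β = 0.67 · √40 - 1.960
z_β = 0.67 · 6.325 - 1.960
z_β = 2.277

Power = Φ(z_β) = Φ(2.277) ≈ 0.989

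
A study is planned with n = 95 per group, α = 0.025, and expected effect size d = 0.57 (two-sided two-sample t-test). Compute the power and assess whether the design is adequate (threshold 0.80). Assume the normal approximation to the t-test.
Power ≈ 0.95; the study is adequately powered (power ≥ 0.80)

Power calculation (two-sample t-test, normal approximation):
z_β = d · √(n/2) - z_{α/2}
z_β = 0.57 · √(95/2) - 2.241
z_β = 0.57 · 6.892 - 2.241
z_β = 1.687

Power = Φ(z_β) = Φ(1.687) ≈ 0.954

Effect size d = 0.57 is medium by Cohen's convention (0.2/0.5/0.8).

Threshold: power ≥ 0.80 is conventionally adequate.
Power ≈ 0.95 → the study is adequately powered (power ≥ 0.80).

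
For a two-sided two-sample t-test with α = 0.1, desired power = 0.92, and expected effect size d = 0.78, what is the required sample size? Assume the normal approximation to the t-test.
n = 31 per group

Sample size formula (two-sample t-test, normal approximation):
n = 2 · ((z_{α/2} + z_β) / d)²

z_{α/2} = 1.645 (for α = 0.1, two-sided)
z_β = 1.405 (for power = 0.92)
d = 0.78

n = 2 · ((1.645 + 1.405) / 0.78)²
n = 2 · (3.910)²
n ≈ 30.58
Round up to the next whole number: n = 31 per group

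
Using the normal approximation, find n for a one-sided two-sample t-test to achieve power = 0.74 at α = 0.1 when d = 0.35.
n = 61 per group

Sample size formula (two-sample t-test, normal approximation):
n = 2 · ((z_α + z_β) / d)²

z_α = 1.282 (for α = 0.1, one-sided)
z_β = 0.643 (for power = 0.74)
d = 0.35

n = 2 · ((1.282 + 0.643) / 0.35)²
n = 2 · (5.500)²
n ≈ 60.50
Round up to the next whole number: n = 61 per group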